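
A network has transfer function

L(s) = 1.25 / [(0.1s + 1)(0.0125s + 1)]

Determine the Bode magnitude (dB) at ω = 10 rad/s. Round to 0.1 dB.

At ω = 10 rad/s:
pole (1 + j10·0.1) = 1 + j1 → |·| ≈ 1.4142, ∠ ≈ 45.00°
pole (1 + j10·0.0125) = 1 + j0.125 → |·| ≈ 1.0078, ∠ ≈ 7.13°
|L| = 1.25 · 1 / (1.4142 · 1.0078) ≈ 0.87705
Gain = 20 log₁₀(0.87705) ≈ -1.14 dB

-1.1 dB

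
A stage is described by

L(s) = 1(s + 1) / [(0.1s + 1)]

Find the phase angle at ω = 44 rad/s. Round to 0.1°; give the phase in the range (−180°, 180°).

11.5°

At ω = 44 rad/s:
zero (1 + j44·1) = 1 + j44 → |·| ≈ 44.011, ∠ ≈ 88.70°
pole (1 + j44·0.1) = 1 + j4.4 → |·| ≈ 4.5122, ∠ ≈ 77.20°
∠L = (88.70°) − (77.20°) = 11.50°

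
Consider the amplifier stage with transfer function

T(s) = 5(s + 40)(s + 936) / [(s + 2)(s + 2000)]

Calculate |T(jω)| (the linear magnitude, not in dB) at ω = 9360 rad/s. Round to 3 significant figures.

4.91

At s = jω = j9360:
zero (s+40): 40 + j9360 → |·| = √(40²+9360²) = √87611200 ≈ 9360.1, ∠ = arctan(9360/40) ≈ 89.76°
zero (s+936): 936 + j9360 → |·| = √(936²+9360²) = √88485696 ≈ 9406.7, ∠ = arctan(9360/936) ≈ 84.29°
pole (s+2): 2 + j9360 → |·| = √(2²+9360²) = √87609604 ≈ 9360, ∠ = arctan(9360/2) ≈ 89.99°
pole (s+2000): 2000 + j9360 → |·| = √(2000²+9360²) = √91609600 ≈ 9571.3, ∠ = arctan(9360/2000) ≈ 77.94°
|T| = 5 · 8.8048e+07 / 8.9587e+07 ≈ 4.9141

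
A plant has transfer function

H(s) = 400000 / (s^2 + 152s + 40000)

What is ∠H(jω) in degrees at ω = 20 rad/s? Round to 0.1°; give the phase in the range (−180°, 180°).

At s = jω = j20:
quadratic: (j20)² + 152·j20 + 40000 = 39600 + j3040 → |·| ≈ 39717, ∠ ≈ 4.39°
∠H = 0.00° − 4.39° = -4.39°

-4.4°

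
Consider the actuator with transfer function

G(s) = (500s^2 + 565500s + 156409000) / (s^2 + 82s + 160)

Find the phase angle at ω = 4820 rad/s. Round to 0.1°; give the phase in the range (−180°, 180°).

Substitute s = j4820:
Numerator: 500(j4820)^2 + 565500(j4820) + 156409000 = -11459791000 + j2725710000
Denominator: (j4820)^2 + 82(j4820) + 160 = -23232240 + j395240
|N| = √(11459791000² + 2725710000²) ≈ 1.1779e+10, ∠N ≈ 166.62°
|D| = √(23232240² + 395240²) ≈ 2.3236e+07, ∠D ≈ 179.03°
∠G = 166.62° − 179.03° = -12.41°

-12.4°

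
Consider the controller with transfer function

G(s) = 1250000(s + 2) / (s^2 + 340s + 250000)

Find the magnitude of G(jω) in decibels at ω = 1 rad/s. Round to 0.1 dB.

21.0 dB

At s = jω = j1:
zero (s+2): 2 + j1 → |·| = √(2²+1²) = √5 ≈ 2.2361, ∠ = arctan(1/2) ≈ 26.57°
quadratic: (j1)² + 340·j1 + 250000 = 249999 + j340 → |·| ≈ 2.5e+05, ∠ ≈ 0.08°
|G| = 1250000 · 2.2361 / 2.5e+05 ≈ 11.181
Gain = 20 log₁₀(11.181) ≈ 20.97 dB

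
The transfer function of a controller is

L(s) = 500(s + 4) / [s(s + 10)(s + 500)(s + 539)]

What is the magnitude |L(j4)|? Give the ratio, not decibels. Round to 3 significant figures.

0.000244

At s = jω = j4:
zero (s+4): 4 + j4 → |·| = √(4²+4²) = √32 ≈ 5.6569, ∠ = arctan(4/4) ≈ 45.00°
pole (s+10): 10 + j4 → |·| = √(10²+4²) = √116 ≈ 10.77, ∠ = arctan(4/10) ≈ 21.80°
pole (s+500): 500 + j4 → |·| = √(500²+4²) = √250016 ≈ 500.02, ∠ = arctan(4/500) ≈ 0.46°
pole (s+539): 539 + j4 → |·| = √(539²+4²) = √290537 ≈ 539.01, ∠ = arctan(4/539) ≈ 0.43°
pole at origin: |s| = 4, ∠ = 90.00° (in denominator)
|L| = 500 · 5.6569 / 1.1611e+07 ≈ 0.0002436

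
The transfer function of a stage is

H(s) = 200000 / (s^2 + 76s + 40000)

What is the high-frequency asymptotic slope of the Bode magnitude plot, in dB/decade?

-40 dB/decade

Each pole contributes −20 dB/decade at high frequency; each zero contributes +20 dB/decade.
Net: 0 zero(s) − 2 pole(s) → -40 dB/decade.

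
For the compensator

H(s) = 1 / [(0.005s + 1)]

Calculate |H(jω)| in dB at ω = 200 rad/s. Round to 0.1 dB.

At ω = 200 rad/s:
pole (1 + j200·0.005) = 1 + j1 → |·| ≈ 1.4142, ∠ ≈ 45.00°
|H| = 1 · 1 / (1.4142) ≈ 0.70711
Gain = 20 log₁₀(0.70711) ≈ -3.01 dB

-3.0 dB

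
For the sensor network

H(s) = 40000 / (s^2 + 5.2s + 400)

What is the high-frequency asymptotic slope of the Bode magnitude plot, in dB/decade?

-40 dB/decade

Each pole contributes −20 dB/decade at high frequency; each zero contributes +20 dB/decade.
Net: 0 zero(s) − 2 pole(s) → -40 dB/decade.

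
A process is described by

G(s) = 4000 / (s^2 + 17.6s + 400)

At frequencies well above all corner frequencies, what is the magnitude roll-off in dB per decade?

Each pole contributes −20 dB/decade at high frequency; each zero contributes +20 dB/decade.
Net: 0 zero(s) − 2 pole(s) → -40 dB/decade.

-40 dB/decade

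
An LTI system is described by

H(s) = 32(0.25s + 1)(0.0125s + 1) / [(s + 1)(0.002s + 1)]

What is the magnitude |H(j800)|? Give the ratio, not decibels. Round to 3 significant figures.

At ω = 800 rad/s:
zero (1 + j800·0.25) = 1 + j200 → |·| ≈ 200, ∠ ≈ 89.71°
zero (1 + j800·0.0125) = 1 + j10 → |·| ≈ 10.05, ∠ ≈ 84.29°
pole (1 + j800·1) = 1 + j800 → |·| ≈ 800, ∠ ≈ 89.93°
pole (1 + j800·0.002) = 1 + j1.6 → |·| ≈ 1.8868, ∠ ≈ 57.99°
|H| = 32 · 200 · 10.05 / (800 · 1.8868) ≈ 42.612

42.6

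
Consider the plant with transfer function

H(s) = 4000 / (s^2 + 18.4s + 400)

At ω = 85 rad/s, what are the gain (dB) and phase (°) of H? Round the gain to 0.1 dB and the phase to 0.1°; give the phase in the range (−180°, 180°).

-4.9 dB, -167.1°

At s = jω = j85:
quadratic: (j85)² + 18.4·j85 + 400 = -6825 + j1564 → |·| ≈ 7001.9, ∠ ≈ 167.09°
|H| = 4000 / 7001.9 ≈ 0.57127
Gain = 20 log₁₀(0.57127) ≈ -4.86 dB
∠H = 0.00° − 167.09° = -167.09°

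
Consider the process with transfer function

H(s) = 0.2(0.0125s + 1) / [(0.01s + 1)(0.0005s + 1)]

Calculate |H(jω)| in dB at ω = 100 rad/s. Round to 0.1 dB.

-12.9 dB

At ω = 100 rad/s:
zero (1 + j100·0.0125) = 1 + j1.25 → |·| ≈ 1.6008, ∠ ≈ 51.34°
pole (1 + j100·0.01) = 1 + j1 → |·| ≈ 1.4142, ∠ ≈ 45.00°
pole (1 + j100·0.0005) = 1 + j0.05 → |·| ≈ 1.0012, ∠ ≈ 2.86°
|H| = 0.2 · 1.6008 / (1.4142 · 1.0012) ≈ 0.22612
Gain = 20 log₁₀(0.22612) ≈ -12.91 dB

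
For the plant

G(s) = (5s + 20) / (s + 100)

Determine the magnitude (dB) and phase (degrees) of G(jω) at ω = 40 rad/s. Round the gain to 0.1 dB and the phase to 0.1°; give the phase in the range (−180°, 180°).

5.4 dB, 62.5°

Substitute s = j40:
Numerator: 5(j40) + 20 = 20 + j200
Denominator: (j40) + 100 = 100 + j40
|N| = √(20² + 200²) ≈ 201, ∠N ≈ 84.29°
|D| = √(100² + 40²) ≈ 107.7, ∠D ≈ 21.80°
|G| = 201 / 107.7 ≈ 1.8663
Gain = 20 log₁₀(1.8663) ≈ 5.42 dB
∠G = 84.29° − 21.80° = 62.49°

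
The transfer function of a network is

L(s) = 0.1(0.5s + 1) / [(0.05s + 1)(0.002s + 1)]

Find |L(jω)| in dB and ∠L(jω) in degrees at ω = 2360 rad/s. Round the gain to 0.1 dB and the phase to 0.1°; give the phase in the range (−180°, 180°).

At ω = 2360 rad/s:
zero (1 + j2360·0.5) = 1 + j1180 → |·| ≈ 1180, ∠ ≈ 89.95°
pole (1 + j2360·0.05) = 1 + j118 → |·| ≈ 118, ∠ ≈ 89.51°
pole (1 + j2360·0.002) = 1 + j4.72 → |·| ≈ 4.8248, ∠ ≈ 78.04°
|L| = 0.1 · 1180 / (118 · 4.8248) ≈ 0.20726
Gain = 20 log₁₀(0.20726) ≈ -13.67 dB
∠L = (89.95°) − (89.51° + 78.04°) = -77.60°

-13.7 dB, -77.6°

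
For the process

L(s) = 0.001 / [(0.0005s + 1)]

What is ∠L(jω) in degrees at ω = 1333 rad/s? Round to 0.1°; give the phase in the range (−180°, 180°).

At ω = 1333 rad/s:
pole (1 + j1333·0.0005) = 1 + j0.6665 → |·| ≈ 1.2018, ∠ ≈ 33.68°
∠L = (0°) − (33.68°) = -33.68°

-33.7°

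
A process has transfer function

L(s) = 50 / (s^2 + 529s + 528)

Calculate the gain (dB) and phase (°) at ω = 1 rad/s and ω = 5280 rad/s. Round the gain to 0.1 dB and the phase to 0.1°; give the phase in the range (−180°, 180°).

ω = 1: -23.5 dB, -45.1°; ω = 5280: -115.0 dB, -174.3°

Substitute s = j1:
Numerator: 50 = 50 + j0
Denominator: (j1)^2 + 529(j1) + 528 = 527 + j529
|N| = √(50² + 0²) ≈ 50, ∠N ≈ 0.00°
|D| = √(527² + 529²) ≈ 746.71, ∠D ≈ 45.11°
|L| = 50 / 746.71 ≈ 0.06696
Gain = 20 log₁₀(0.06696) ≈ -23.48 dB
∠L = 0.00° − 45.11° = -45.11°

Substitute s = j5280:
Numerator: 50 = 50 + j0
Denominator: (j5280)^2 + 529(j5280) + 528 = -27877872 + j2793120
|N| = √(50² + 0²) ≈ 50, ∠N ≈ 0.00°
|D| = √(27877872² + 2793120²) ≈ 2.8017e+07, ∠D ≈ 174.28°
|L| = 50 / 2.8017e+07 ≈ 1.7846e-06
Gain = 20 log₁₀(1.7846e-06) ≈ -114.97 dB
∠L = 0.00° − 174.28° = -174.28°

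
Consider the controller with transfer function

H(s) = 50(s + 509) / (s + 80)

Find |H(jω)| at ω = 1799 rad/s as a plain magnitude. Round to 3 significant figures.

51.9

At s = jω = j1799:
zero (s+509): 509 + j1799 → |·| = √(509²+1799²) = √3495482 ≈ 1869.6, ∠ = arctan(1799/509) ≈ 74.20°
pole (s+80): 80 + j1799 → |·| = √(80²+1799²) = √3242801 ≈ 1800.8, ∠ = arctan(1799/80) ≈ 87.45°
|H| = 50 · 1869.6 / 1800.8 ≈ 51.91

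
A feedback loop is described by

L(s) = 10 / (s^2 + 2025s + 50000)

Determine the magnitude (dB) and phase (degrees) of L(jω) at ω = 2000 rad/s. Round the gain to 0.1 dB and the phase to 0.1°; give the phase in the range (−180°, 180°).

-115.1 dB, -134.3°

Substitute s = j2000:
Numerator: 10 = 10 + j0
Denominator: (j2000)^2 + 2025(j2000) + 50000 = -3950000 + j4050000
|N| = √(10² + 0²) ≈ 10, ∠N ≈ 0.00°
|D| = √(3950000² + 4050000²) ≈ 5.6573e+06, ∠D ≈ 134.28°
|L| = 10 / 5.6573e+06 ≈ 1.7676e-06
Gain = 20 log₁₀(1.7676e-06) ≈ -115.05 dB
∠L = 0.00° − 134.28° = -134.28°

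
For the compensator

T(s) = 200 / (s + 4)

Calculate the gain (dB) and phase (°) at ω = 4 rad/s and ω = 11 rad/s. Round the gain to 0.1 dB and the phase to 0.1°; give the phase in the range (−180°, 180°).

At s = jω = j4:
pole (s+4): 4 + j4 → |·| = √(4²+4²) = √32 ≈ 5.6569, ∠ = arctan(4/4) ≈ 45.00°
|T| = 200 / 5.6569 ≈ 35.355
Gain = 20 log₁₀(35.355) ≈ 30.97 dB
∠T = 0.00° − 45.00° = -45.00°

At s = jω = j11:
pole (s+4): 4 + j11 → |·| = √(4²+11²) = √137 ≈ 11.705, ∠ = arctan(11/4) ≈ 70.02°
|T| = 200 / 11.705 ≈ 17.087
Gain = 20 log₁₀(17.087) ≈ 24.65 dB
∠T = 0.00° − 70.02° = -70.02°

ω = 4: 31.0 dB, -45.0°; ω = 11: 24.7 dB, -70.0°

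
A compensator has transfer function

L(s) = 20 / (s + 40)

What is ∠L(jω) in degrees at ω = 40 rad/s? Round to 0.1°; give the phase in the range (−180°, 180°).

-45.0°

Substitute s = j40:
Numerator: 20 = 20 + j0
Denominator: (j40) + 40 = 40 + j40
|N| = √(20² + 0²) ≈ 20, ∠N ≈ 0.00°
|D| = √(40² + 40²) ≈ 56.569, ∠D ≈ 45.00°
∠L = 0.00° − 45.00° = -45.00°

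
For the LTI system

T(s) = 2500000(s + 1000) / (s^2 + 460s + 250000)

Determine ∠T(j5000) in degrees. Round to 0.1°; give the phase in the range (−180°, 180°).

-96.0°

At s = jω = j5000:
zero (s+1000): 1000 + j5000 → |·| = √(1000²+5000²) = √26000000 ≈ 5099, ∠ = arctan(5000/1000) ≈ 78.69°
quadratic: (j5000)² + 460·j5000 + 250000 = -24750000 + j2300000 → |·| ≈ 2.4857e+07, ∠ ≈ 174.69°
∠T = 78.69° − 174.69° = -96.00°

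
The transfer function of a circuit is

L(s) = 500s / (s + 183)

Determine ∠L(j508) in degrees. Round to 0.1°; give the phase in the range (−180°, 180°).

19.8°

At s = jω = j508:
zero at origin: s = j508 → |·| = 508, ∠ = 90.00°
pole (s+183): 183 + j508 → |·| = √(183²+508²) = √291553 ≈ 539.96, ∠ = arctan(508/183) ≈ 70.19°
∠L = 90.00° − 70.19° = 19.81°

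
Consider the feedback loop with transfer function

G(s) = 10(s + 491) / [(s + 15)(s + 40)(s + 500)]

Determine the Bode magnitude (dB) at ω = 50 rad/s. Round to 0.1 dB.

-50.6 dB

At s = jω = j50:
zero (s+491): 491 + j50 → |·| = √(491²+50²) = √243581 ≈ 493.54, ∠ = arctan(50/491) ≈ 5.81°
pole (s+15): 15 + j50 → |·| = √(15²+50²) = √2725 ≈ 52.202, ∠ = arctan(50/15) ≈ 73.30°
pole (s+40): 40 + j50 → |·| = √(40²+50²) = √4100 ≈ 64.031, ∠ = arctan(50/40) ≈ 51.34°
pole (s+500): 500 + j50 → |·| = √(500²+50²) = √252500 ≈ 502.49, ∠ = arctan(50/500) ≈ 5.71°
|G| = 10 · 493.54 / 1.6796e+06 ≈ 0.0029384
Gain = 20 log₁₀(0.0029384) ≈ -50.64 dB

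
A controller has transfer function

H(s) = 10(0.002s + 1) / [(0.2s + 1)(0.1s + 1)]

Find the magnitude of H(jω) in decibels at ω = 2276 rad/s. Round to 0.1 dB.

-66.9 dB

At ω = 2276 rad/s:
zero (1 + j2276·0.002) = 1 + j4.552 → |·| ≈ 4.6605, ∠ ≈ 77.61°
pole (1 + j2276·0.2) = 1 + j455.2 → |·| ≈ 455.2, ∠ ≈ 89.87°
pole (1 + j2276·0.1) = 1 + j227.6 → |·| ≈ 227.6, ∠ ≈ 89.75°
|H| = 10 · 4.6605 / (455.2 · 227.6) ≈ 0.00044984
Gain = 20 log₁₀(0.00044984) ≈ -66.94 dB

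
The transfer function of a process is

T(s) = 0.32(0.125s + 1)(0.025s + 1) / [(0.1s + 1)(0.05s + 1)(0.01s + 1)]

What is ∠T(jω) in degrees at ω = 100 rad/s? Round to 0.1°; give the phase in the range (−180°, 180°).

At ω = 100 rad/s:
zero (1 + j100·0.125) = 1 + j12.5 → |·| ≈ 12.54, ∠ ≈ 85.43°
zero (1 + j100·0.025) = 1 + j2.5 → |·| ≈ 2.6926, ∠ ≈ 68.20°
pole (1 + j100·0.1) = 1 + j10 → |·| ≈ 10.05, ∠ ≈ 84.29°
pole (1 + j100·0.05) = 1 + j5 → |·| ≈ 5.099, ∠ ≈ 78.69°
pole (1 + j100·0.01) = 1 + j1 → |·| ≈ 1.4142, ∠ ≈ 45.00°
∠T = (85.43° + 68.20°) − (84.29° + 78.69° + 45.00°) = -54.35°

-54.4°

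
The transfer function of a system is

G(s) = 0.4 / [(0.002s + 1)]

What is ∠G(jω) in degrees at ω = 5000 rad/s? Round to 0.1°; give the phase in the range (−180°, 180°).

At ω = 5000 rad/s:
pole (1 + j5000·0.002) = 1 + j10 → |·| ≈ 10.05, ∠ ≈ 84.29°
∠G = (0°) − (84.29°) = -84.29°

-84.3°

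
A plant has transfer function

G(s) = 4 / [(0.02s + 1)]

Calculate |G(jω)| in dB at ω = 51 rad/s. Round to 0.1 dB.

At ω = 51 rad/s:
pole (1 + j51·0.02) = 1 + j1.02 → |·| ≈ 1.4284, ∠ ≈ 45.57°
|G| = 4 · 1 / (1.4284) ≈ 2.8003
Gain = 20 log₁₀(2.8003) ≈ 8.94 dB

8.9 dB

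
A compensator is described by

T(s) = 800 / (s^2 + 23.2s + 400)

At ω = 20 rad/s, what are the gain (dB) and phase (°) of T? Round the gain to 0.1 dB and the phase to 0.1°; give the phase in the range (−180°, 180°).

4.7 dB, -90.0°

At s = jω = j20:
quadratic: (j20)² + 23.2·j20 + 400 = 0 + j464 → |·| ≈ 464, ∠ ≈ 90.00°
|T| = 800 / 464 ≈ 1.7241
Gain = 20 log₁₀(1.7241) ≈ 4.73 dB
∠T = 0.00° − 90.00° = -90.00°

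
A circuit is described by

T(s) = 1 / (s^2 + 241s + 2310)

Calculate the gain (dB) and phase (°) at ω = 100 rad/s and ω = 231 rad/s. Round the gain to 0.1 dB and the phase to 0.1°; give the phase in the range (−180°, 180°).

Substitute s = j100:
Numerator: 1 = 1 + j0
Denominator: (j100)^2 + 241(j100) + 2310 = -7690 + j24100
|N| = √(1² + 0²) ≈ 1, ∠N ≈ 0.00°
|D| = √(7690² + 24100²) ≈ 25297, ∠D ≈ 107.70°
|T| = 1 / 25297 ≈ 3.953e-05
Gain = 20 log₁₀(3.953e-05) ≈ -88.06 dB
∠T = 0.00° − 107.70° = -107.70°

Substitute s = j231:
Numerator: 1 = 1 + j0
Denominator: (j231)^2 + 241(j231) + 2310 = -51051 + j55671
|N| = √(1² + 0²) ≈ 1, ∠N ≈ 0.00°
|D| = √(51051² + 55671²) ≈ 75535, ∠D ≈ 132.52°
|T| = 1 / 75535 ≈ 1.3239e-05
Gain = 20 log₁₀(1.3239e-05) ≈ -97.56 dB
∠T = 0.00° − 132.52° = -132.52°

ω = 100: -88.1 dB, -107.7°; ω = 231: -97.6 dB, -132.5°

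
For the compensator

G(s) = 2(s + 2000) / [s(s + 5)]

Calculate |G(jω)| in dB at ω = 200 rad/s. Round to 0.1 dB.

-20.0 dB

At s = jω = j200:
zero (s+2000): 2000 + j200 → |·| = √(2000²+200²) = √4040000 ≈ 2010, ∠ = arctan(200/2000) ≈ 5.71°
pole (s+5): 5 + j200 → |·| = √(5²+200²) = √40025 ≈ 200.06, ∠ = arctan(200/5) ≈ 88.57°
pole at origin: |s| = 200, ∠ = 90.00° (in denominator)
|G| = 2 · 2010 / 40012 ≈ 0.10047
Gain = 20 log₁₀(0.10047) ≈ -19.96 dB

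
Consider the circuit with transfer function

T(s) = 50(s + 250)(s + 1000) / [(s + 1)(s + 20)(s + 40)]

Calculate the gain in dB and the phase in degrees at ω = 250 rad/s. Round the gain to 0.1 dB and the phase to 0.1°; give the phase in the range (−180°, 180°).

1.2 dB, 162.9°

At s = jω = j250:
zero (s+250): 250 + j250 → |·| = √(250²+250²) = √125000 ≈ 353.55, ∠ = arctan(250/250) ≈ 45.00°
zero (s+1000): 1000 + j250 → |·| = √(1000²+250²) = √1062500 ≈ 1030.8, ∠ = arctan(250/1000) ≈ 14.04°
pole (s+1): 1 + j250 → |·| = √(1²+250²) = √62501 ≈ 250, ∠ = arctan(250/1) ≈ 89.77°
pole (s+20): 20 + j250 → |·| = √(20²+250²) = √62900 ≈ 250.8, ∠ = arctan(250/20) ≈ 85.43°
pole (s+40): 40 + j250 → |·| = √(40²+250²) = √64100 ≈ 253.18, ∠ = arctan(250/40) ≈ 80.91°
|T| = 50 · 3.6444e+05 / 1.5874e+07 ≈ 1.1479
Gain = 20 log₁₀(1.1479) ≈ 1.20 dB
∠T = 59.04° − 256.11° = -197.07° ≡ 162.93° (principal value)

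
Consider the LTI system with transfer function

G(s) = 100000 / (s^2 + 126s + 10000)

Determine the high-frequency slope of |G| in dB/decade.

Each pole contributes −20 dB/decade at high frequency; each zero contributes +20 dB/decade.
Net: 0 zero(s) − 2 pole(s) → -40 dB/decade.

-40 dB/decade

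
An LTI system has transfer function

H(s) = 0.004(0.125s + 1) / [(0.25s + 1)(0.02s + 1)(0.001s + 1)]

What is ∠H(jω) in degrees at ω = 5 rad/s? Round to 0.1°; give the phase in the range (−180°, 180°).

-25.3°

At ω = 5 rad/s:
zero (1 + j5·0.125) = 1 + j0.625 → |·| ≈ 1.1792, ∠ ≈ 32.01°
pole (1 + j5·0.25) = 1 + j1.25 → |·| ≈ 1.6008, ∠ ≈ 51.34°
pole (1 + j5·0.02) = 1 + j0.1 → |·| ≈ 1.005, ∠ ≈ 5.71°
pole (1 + j5·0.001) = 1 + j0.005 → |·| ≈ 1, ∠ ≈ 0.29°
∠H = (32.01°) − (51.34° + 5.71° + 0.29°) = -25.33°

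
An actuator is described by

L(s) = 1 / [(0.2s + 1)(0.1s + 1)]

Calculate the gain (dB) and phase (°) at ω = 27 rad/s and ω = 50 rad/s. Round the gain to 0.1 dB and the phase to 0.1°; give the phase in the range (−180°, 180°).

ω = 27: -24.0 dB, -149.2°; ω = 50: -34.2 dB, -163.0°

At ω = 27 rad/s:
pole (1 + j27·0.2) = 1 + j5.4 → |·| ≈ 5.4918, ∠ ≈ 79.51°
pole (1 + j27·0.1) = 1 + j2.7 → |·| ≈ 2.8792, ∠ ≈ 69.68°
|L| = 1 · 1 / (5.4918 · 2.8792) ≈ 0.063243
Gain = 20 log₁₀(0.063243) ≈ -23.98 dB
∠L = (0°) − (79.51° + 69.68°) = -149.19°

At ω = 50 rad/s:
pole (1 + j50·0.2) = 1 + j10 → |·| ≈ 10.05, ∠ ≈ 84.29°
pole (1 + j50·0.1) = 1 + j5 → |·| ≈ 5.099, ∠ ≈ 78.69°
|L| = 1 · 1 / (10.05 · 5.099) ≈ 0.019514
Gain = 20 log₁₀(0.019514) ≈ -34.19 dB
∠L = (0°) − (84.29° + 78.69°) = -162.98°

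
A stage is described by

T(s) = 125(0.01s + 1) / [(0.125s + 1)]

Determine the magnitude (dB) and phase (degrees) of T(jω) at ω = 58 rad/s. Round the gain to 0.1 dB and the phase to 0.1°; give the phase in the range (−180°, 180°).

25.9 dB, -52.0°

At ω = 58 rad/s:
zero (1 + j58·0.01) = 1 + j0.58 → |·| ≈ 1.156, ∠ ≈ 30.11°
pole (1 + j58·0.125) = 1 + j7.25 → |·| ≈ 7.3186, ∠ ≈ 82.15°
|T| = 125 · 1.156 / (7.3186) ≈ 19.744
Gain = 20 log₁₀(19.744) ≈ 25.91 dB
∠T = (30.11°) − (82.15°) = -52.04°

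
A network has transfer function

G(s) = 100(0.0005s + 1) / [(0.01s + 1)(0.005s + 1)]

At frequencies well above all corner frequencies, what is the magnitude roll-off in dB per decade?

-20 dB/decade

Each pole contributes −20 dB/decade at high frequency; each zero contributes +20 dB/decade.
Net: 1 zero(s) − 2 pole(s) → -20 dB/decade.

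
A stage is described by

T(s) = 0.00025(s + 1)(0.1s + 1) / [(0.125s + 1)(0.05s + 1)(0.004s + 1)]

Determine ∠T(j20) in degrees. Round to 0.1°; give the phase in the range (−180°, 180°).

At ω = 20 rad/s:
zero (1 + j20·1) = 1 + j20 → |·| ≈ 20.025, ∠ ≈ 87.14°
zero (1 + j20·0.1) = 1 + j2 → |·| ≈ 2.2361, ∠ ≈ 63.43°
pole (1 + j20·0.125) = 1 + j2.5 → |·| ≈ 2.6926, ∠ ≈ 68.20°
pole (1 + j20·0.05) = 1 + j1 → |·| ≈ 1.4142, ∠ ≈ 45.00°
pole (1 + j20·0.004) = 1 + j0.08 → |·| ≈ 1.0032, ∠ ≈ 4.57°
∠T = (87.14° + 63.43°) − (68.20° + 45.00° + 4.57°) = 32.80°

32.8°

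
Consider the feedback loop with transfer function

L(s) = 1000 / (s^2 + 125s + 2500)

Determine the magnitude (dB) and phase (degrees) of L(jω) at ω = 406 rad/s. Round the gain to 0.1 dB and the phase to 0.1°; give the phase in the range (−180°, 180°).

Substitute s = j406:
Numerator: 1000 = 1000 + j0
Denominator: (j406)^2 + 125(j406) + 2500 = -162336 + j50750
|N| = √(1000² + 0²) ≈ 1000, ∠N ≈ 0.00°
|D| = √(162336² + 50750²) ≈ 1.7008e+05, ∠D ≈ 162.64°
|L| = 1000 / 1.7008e+05 ≈ 0.0058796
Gain = 20 log₁₀(0.0058796) ≈ -44.61 dB
∠L = 0.00° − 162.64° = -162.64°

-44.6 dB, -162.6°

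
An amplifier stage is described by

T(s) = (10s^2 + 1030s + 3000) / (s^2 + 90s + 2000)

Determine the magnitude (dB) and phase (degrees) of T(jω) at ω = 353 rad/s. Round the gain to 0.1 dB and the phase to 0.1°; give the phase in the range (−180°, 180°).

20.2 dB, -1.8°

Substitute s = j353:
Numerator: 10(j353)^2 + 1030(j353) + 3000 = -1243090 + j363590
Denominator: (j353)^2 + 90(j353) + 2000 = -122609 + j31770
|N| = √(1243090² + 363590²) ≈ 1.2952e+06, ∠N ≈ 163.70°
|D| = √(122609² + 31770²) ≈ 1.2666e+05, ∠D ≈ 165.47°
|T| = 1.2952e+06 / 1.2666e+05 ≈ 10.226
Gain = 20 log₁₀(10.226) ≈ 20.19 dB
∠T = 163.70° − 165.47° = -1.77°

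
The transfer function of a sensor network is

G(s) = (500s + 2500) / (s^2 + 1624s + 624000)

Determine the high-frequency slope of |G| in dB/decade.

Each pole contributes −20 dB/decade at high frequency; each zero contributes +20 dB/decade.
Net: 1 zero(s) − 2 pole(s) → -20 dB/decade.

-20 dB/decade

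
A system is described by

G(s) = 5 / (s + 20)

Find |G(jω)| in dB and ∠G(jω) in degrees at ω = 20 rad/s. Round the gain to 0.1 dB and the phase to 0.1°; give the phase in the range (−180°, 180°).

At s = jω = j20:
pole (s+20): 20 + j20 → |·| = √(20²+20²) = √800 ≈ 28.284, ∠ = arctan(20/20) ≈ 45.00°
|G| = 5 / 28.284 ≈ 0.17678
Gain = 20 log₁₀(0.17678) ≈ -15.05 dB
∠G = 0.00° − 45.00° = -45.00°

-15.1 dB, -45.0°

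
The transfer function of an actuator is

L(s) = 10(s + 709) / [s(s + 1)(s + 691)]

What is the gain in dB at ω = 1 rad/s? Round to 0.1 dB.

At s = jω = j1:
zero (s+709): 709 + j1 → |·| = √(709²+1²) = √502682 ≈ 709, ∠ = arctan(1/709) ≈ 0.08°
pole (s+1): 1 + j1 → |·| = √(1²+1²) = √2 ≈ 1.4142, ∠ = arctan(1/1) ≈ 45.00°
pole (s+691): 691 + j1 → |·| = √(691²+1²) = √477482 ≈ 691, ∠ = arctan(1/691) ≈ 0.08°
pole at origin: |s| = 1, ∠ = 90.00° (in denominator)
|L| = 10 · 709 / 977.21 ≈ 7.2553
Gain = 20 log₁₀(7.2553) ≈ 17.21 dB

17.2 dB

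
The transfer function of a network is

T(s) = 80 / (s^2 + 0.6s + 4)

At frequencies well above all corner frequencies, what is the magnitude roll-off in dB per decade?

-40 dB/decade

Each pole contributes −20 dB/decade at high frequency; each zero contributes +20 dB/decade.
Net: 0 zero(s) − 2 pole(s) → -40 dB/decade.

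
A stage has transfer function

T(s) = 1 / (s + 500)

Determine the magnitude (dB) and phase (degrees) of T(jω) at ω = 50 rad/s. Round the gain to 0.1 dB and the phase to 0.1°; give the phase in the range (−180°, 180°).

At s = jω = j50:
pole (s+500): 500 + j50 → |·| = √(500²+50²) = √252500 ≈ 502.49, ∠ = arctan(50/500) ≈ 5.71°
|T| = 1 / 502.49 ≈ 0.0019901
Gain = 20 log₁₀(0.0019901) ≈ -54.02 dB
∠T = 0.00° − 5.71° = -5.71°

-54.0 dB, -5.7°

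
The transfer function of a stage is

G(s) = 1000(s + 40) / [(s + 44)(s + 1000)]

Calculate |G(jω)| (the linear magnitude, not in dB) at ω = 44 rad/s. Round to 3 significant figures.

At s = jω = j44:
zero (s+40): 40 + j44 → |·| = √(40²+44²) = √3536 ≈ 59.464, ∠ = arctan(44/40) ≈ 47.73°
pole (s+44): 44 + j44 → |·| = √(44²+44²) = √3872 ≈ 62.225, ∠ = arctan(44/44) ≈ 45.00°
pole (s+1000): 1000 + j44 → |·| = √(1000²+44²) = √1001936 ≈ 1001, ∠ = arctan(44/1000) ≈ 2.52°
|G| = 1000 · 59.464 / 62287 ≈ 0.95468

0.955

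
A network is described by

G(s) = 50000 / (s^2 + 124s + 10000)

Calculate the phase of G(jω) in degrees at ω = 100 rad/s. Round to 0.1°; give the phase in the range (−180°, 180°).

-90.0°

At s = jω = j100:
quadratic: (j100)² + 124·j100 + 10000 = 0 + j12400 → |·| ≈ 12400, ∠ ≈ 90.00°
∠G = 0.00° − 90.00° = -90.00°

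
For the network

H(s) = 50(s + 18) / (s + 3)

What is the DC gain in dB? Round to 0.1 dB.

49.5 dB

H(0) = 50·18 / (3) = 300
20 log₁₀(300) ≈ 49.54 dB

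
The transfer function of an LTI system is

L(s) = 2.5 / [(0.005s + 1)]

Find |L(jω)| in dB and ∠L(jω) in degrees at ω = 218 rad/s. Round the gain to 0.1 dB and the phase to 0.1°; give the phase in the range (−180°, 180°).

At ω = 218 rad/s:
pole (1 + j218·0.005) = 1 + j1.09 → |·| ≈ 1.4792, ∠ ≈ 47.47°
|L| = 2.5 · 1 / (1.4792) ≈ 1.6901
Gain = 20 log₁₀(1.6901) ≈ 4.56 dB
∠L = (0°) − (47.47°) = -47.47°

4.6 dB, -47.5°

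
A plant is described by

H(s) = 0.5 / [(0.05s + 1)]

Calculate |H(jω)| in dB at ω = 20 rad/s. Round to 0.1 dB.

-9.0 dB

At ω = 20 rad/s:
pole (1 + j20·0.05) = 1 + j1 → |·| ≈ 1.4142, ∠ ≈ 45.00°
|H| = 0.5 · 1 / (1.4142) ≈ 0.35356
Gain = 20 log₁₀(0.35356) ≈ -9.03 dB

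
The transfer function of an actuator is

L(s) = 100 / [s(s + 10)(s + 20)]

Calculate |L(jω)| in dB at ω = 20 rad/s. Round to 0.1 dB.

At s = jω = j20:
pole (s+10): 10 + j20 → |·| = √(10²+20²) = √500 ≈ 22.361, ∠ = arctan(20/10) ≈ 63.43°
pole (s+20): 20 + j20 → |·| = √(20²+20²) = √800 ≈ 28.284, ∠ = arctan(20/20) ≈ 45.00°
pole at origin: |s| = 20, ∠ = 90.00° (in denominator)
|L| = 100 / 12649 ≈ 0.0079058
Gain = 20 log₁₀(0.0079058) ≈ -42.04 dB

-42.0 dB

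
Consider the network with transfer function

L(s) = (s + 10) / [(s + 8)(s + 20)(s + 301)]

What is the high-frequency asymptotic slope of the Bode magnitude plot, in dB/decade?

Each pole contributes −20 dB/decade at high frequency; each zero contributes +20 dB/decade.
Net: 1 zero(s) − 3 pole(s) → -40 dB/decade.

-40 dB/decade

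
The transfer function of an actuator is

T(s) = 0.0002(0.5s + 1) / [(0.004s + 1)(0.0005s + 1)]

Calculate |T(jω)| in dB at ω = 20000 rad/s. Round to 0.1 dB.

-52.1 dB

At ω = 20000 rad/s:
zero (1 + j20000·0.5) = 1 + j10000 → |·| ≈ 10000, ∠ ≈ 89.99°
pole (1 + j20000·0.004) = 1 + j80 → |·| ≈ 80.006, ∠ ≈ 89.28°
pole (1 + j20000·0.0005) = 1 + j10 → |·| ≈ 10.05, ∠ ≈ 84.29°
|T| = 0.0002 · 10000 / (80.006 · 10.05) ≈ 0.0024874
Gain = 20 log₁₀(0.0024874) ≈ -52.09 dB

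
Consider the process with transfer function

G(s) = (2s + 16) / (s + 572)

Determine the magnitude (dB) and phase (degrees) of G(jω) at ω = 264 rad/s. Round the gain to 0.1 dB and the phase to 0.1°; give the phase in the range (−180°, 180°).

Substitute s = j264:
Numerator: 2(j264) + 16 = 16 + j528
Denominator: (j264) + 572 = 572 + j264
|N| = √(16² + 528²) ≈ 528.24, ∠N ≈ 88.26°
|D| = √(572² + 264²) ≈ 629.98, ∠D ≈ 24.78°
|G| = 528.24 / 629.98 ≈ 0.8385
Gain = 20 log₁₀(0.8385) ≈ -1.53 dB
∠G = 88.26° − 24.78° = 63.48°

-1.5 dB, 63.5°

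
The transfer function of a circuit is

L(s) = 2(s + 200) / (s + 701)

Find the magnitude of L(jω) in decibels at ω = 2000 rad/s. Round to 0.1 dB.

At s = jω = j2000:
zero (s+200): 200 + j2000 → |·| = √(200²+2000²) = √4040000 ≈ 2010, ∠ = arctan(2000/200) ≈ 84.29°
pole (s+701): 701 + j2000 → |·| = √(701²+2000²) = √4491401 ≈ 2119.3, ∠ = arctan(2000/701) ≈ 70.68°
|L| = 2 · 2010 / 2119.3 ≈ 1.8969
Gain = 20 log₁₀(1.8969) ≈ 5.56 dB

5.6 dB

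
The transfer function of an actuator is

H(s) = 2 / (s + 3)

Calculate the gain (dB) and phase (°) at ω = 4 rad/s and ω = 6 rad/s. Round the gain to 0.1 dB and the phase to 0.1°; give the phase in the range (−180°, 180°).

ω = 4: -8.0 dB, -53.1°; ω = 6: -10.5 dB, -63.4°

At s = jω = j4:
pole (s+3): 3 + j4 → |·| = √(3²+4²) = √25 ≈ 5, ∠ = arctan(4/3) ≈ 53.13°
|H| = 2 / 5 ≈ 0.4
Gain = 20 log₁₀(0.4) ≈ -7.96 dB
∠H = 0.00° − 53.13° = -53.13°

At s = jω = j6:
pole (s+3): 3 + j6 → |·| = √(3²+6²) = √45 ≈ 6.7082, ∠ = arctan(6/3) ≈ 63.43°
|H| = 2 / 6.7082 ≈ 0.29814
Gain = 20 log₁₀(0.29814) ≈ -10.51 dB
∠H = 0.00° − 63.43° = -63.43°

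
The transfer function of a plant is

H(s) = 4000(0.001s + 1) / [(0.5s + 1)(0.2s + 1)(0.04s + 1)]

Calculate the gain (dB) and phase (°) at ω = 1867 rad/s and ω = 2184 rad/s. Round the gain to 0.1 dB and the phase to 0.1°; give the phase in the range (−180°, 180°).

At ω = 1867 rad/s:
zero (1 + j1867·0.001) = 1 + j1.867 → |·| ≈ 2.1179, ∠ ≈ 61.83°
pole (1 + j1867·0.5) = 1 + j933.5 → |·| ≈ 933.5, ∠ ≈ 89.94°
pole (1 + j1867·0.2) = 1 + j373.4 → |·| ≈ 373.4, ∠ ≈ 89.85°
pole (1 + j1867·0.04) = 1 + j74.68 → |·| ≈ 74.687, ∠ ≈ 89.23°
|H| = 4000 · 2.1179 / (933.5 · 373.4 · 74.687) ≈ 0.00032541
Gain = 20 log₁₀(0.00032541) ≈ -69.75 dB
∠H = (61.83°) − (89.94° + 89.85° + 89.23°) = -207.19° ≡ 152.81° (principal value)

At ω = 2184 rad/s:
zero (1 + j2184·0.001) = 1 + j2.184 → |·| ≈ 2.4021, ∠ ≈ 65.40°
pole (1 + j2184·0.5) = 1 + j1092 → |·| ≈ 1092, ∠ ≈ 89.95°
pole (1 + j2184·0.2) = 1 + j436.8 → |·| ≈ 436.8, ∠ ≈ 89.87°
pole (1 + j2184·0.04) = 1 + j87.36 → |·| ≈ 87.366, ∠ ≈ 89.34°
|H| = 4000 · 2.4021 / (1092 · 436.8 · 87.366) ≈ 0.00023057
Gain = 20 log₁₀(0.00023057) ≈ -72.74 dB
∠H = (65.40°) − (89.95° + 89.87° + 89.34°) = -203.76° ≡ 156.24° (principal value)

ω = 1867: -69.8 dB, 152.8°; ω = 2184: -72.7 dB, 156.2°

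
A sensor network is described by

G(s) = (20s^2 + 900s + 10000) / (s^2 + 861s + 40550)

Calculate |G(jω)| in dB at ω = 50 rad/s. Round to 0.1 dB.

0.4 dB

Substitute s = j50:
Numerator: 20(j50)^2 + 900(j50) + 10000 = -40000 + j45000
Denominator: (j50)^2 + 861(j50) + 40550 = 38050 + j43050
|N| = √(40000² + 45000²) ≈ 60208, ∠N ≈ 131.63°
|D| = √(38050² + 43050²) ≈ 57455, ∠D ≈ 48.53°
|G| = 60208 / 57455 ≈ 1.0479
Gain = 20 log₁₀(1.0479) ≈ 0.41 dB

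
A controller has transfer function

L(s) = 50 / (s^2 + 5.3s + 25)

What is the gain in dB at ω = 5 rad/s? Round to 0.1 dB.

At s = jω = j5:
quadratic: (j5)² + 5.3·j5 + 25 = 0 + j26.5 → |·| ≈ 26.5, ∠ ≈ 90.00°
|L| = 50 / 26.5 ≈ 1.8868
Gain = 20 log₁₀(1.8868) ≈ 5.51 dB

5.5 dB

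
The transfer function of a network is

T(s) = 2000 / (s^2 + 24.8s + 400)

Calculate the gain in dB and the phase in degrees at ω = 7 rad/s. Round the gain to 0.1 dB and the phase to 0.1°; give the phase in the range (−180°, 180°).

14.2 dB, -26.3°

At s = jω = j7:
quadratic: (j7)² + 24.8·j7 + 400 = 351 + j173.6 → |·| ≈ 391.58, ∠ ≈ 26.32°
|T| = 2000 / 391.58 ≈ 5.1075
Gain = 20 log₁₀(5.1075) ≈ 14.16 dB
∠T = 0.00° − 26.32° = -26.32°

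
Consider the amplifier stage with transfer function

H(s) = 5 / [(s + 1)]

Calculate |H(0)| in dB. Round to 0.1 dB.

H(0) = 5 · 1 / 1 = 5
20 log₁₀(5) ≈ 13.98 dB

14.0 dB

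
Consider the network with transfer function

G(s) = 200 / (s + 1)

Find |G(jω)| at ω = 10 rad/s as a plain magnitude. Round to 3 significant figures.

19.9

At s = jω = j10:
pole (s+1): 1 + j10 → |·| = √(1²+10²) = √101 ≈ 10.05, ∠ = arctan(10/1) ≈ 84.29°
|G| = 200 / 10.05 ≈ 19.9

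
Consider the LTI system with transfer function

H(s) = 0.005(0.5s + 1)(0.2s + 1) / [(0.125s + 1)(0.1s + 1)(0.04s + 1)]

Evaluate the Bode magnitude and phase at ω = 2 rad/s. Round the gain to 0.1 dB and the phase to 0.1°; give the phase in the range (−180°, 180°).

At ω = 2 rad/s:
zero (1 + j2·0.5) = 1 + j1 → |·| ≈ 1.4142, ∠ ≈ 45.00°
zero (1 + j2·0.2) = 1 + j0.4 → |·| ≈ 1.077, ∠ ≈ 21.80°
pole (1 + j2·0.125) = 1 + j0.25 → |·| ≈ 1.0308, ∠ ≈ 14.04°
pole (1 + j2·0.1) = 1 + j0.2 → |·| ≈ 1.0198, ∠ ≈ 11.31°
pole (1 + j2·0.04) = 1 + j0.08 → |·| ≈ 1.0032, ∠ ≈ 4.57°
|H| = 0.005 · 1.4142 · 1.077 / (1.0308 · 1.0198 · 1.0032) ≈ 0.0072214
Gain = 20 log₁₀(0.0072214) ≈ -42.83 dB
∠H = (45.00° + 21.80°) − (14.04° + 11.31° + 4.57°) = 36.88°

-42.8 dB, 36.9°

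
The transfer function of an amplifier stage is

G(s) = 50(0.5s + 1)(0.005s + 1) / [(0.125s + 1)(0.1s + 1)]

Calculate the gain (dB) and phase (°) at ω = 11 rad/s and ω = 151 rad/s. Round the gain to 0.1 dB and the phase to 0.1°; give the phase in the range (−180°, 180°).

At ω = 11 rad/s:
zero (1 + j11·0.5) = 1 + j5.5 → |·| ≈ 5.5902, ∠ ≈ 79.70°
zero (1 + j11·0.005) = 1 + j0.055 → |·| ≈ 1.0015, ∠ ≈ 3.15°
pole (1 + j11·0.125) = 1 + j1.375 → |·| ≈ 1.7002, ∠ ≈ 53.97°
pole (1 + j11·0.1) = 1 + j1.1 → |·| ≈ 1.4866, ∠ ≈ 47.73°
|G| = 50 · 5.5902 · 1.0015 / (1.7002 · 1.4866) ≈ 110.75
Gain = 20 log₁₀(110.75) ≈ 40.89 dB
∠G = (79.70° + 3.15°) − (53.97° + 47.73°) = -18.85°

At ω = 151 rad/s:
zero (1 + j151·0.5) = 1 + j75.5 → |·| ≈ 75.507, ∠ ≈ 89.24°
zero (1 + j151·0.005) = 1 + j0.755 → |·| ≈ 1.253, ∠ ≈ 37.05°
pole (1 + j151·0.125) = 1 + j18.875 → |·| ≈ 18.901, ∠ ≈ 86.97°
pole (1 + j151·0.1) = 1 + j15.1 → |·| ≈ 15.133, ∠ ≈ 86.21°
|G| = 50 · 75.507 · 1.253 / (18.901 · 15.133) ≈ 16.539
Gain = 20 log₁₀(16.539) ≈ 24.37 dB
∠G = (89.24° + 37.05°) − (86.97° + 86.21°) = -46.89°

ω = 11: 40.9 dB, -18.9°; ω = 151: 24.4 dB, -46.9°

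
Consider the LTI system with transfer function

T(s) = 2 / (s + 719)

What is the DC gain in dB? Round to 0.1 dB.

T(0) = 2 / (719) ≈ 0.0027816
20 log₁₀(0.0027816) ≈ -51.11 dB

-51.1 dB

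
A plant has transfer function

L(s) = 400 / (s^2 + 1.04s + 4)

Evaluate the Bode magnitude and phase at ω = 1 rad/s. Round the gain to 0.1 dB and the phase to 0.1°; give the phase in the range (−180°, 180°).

42.0 dB, -19.1°

At s = jω = j1:
quadratic: (j1)² + 1.04·j1 + 4 = 3 + j1.04 → |·| ≈ 3.1752, ∠ ≈ 19.12°
|L| = 400 / 3.1752 ≈ 125.98
Gain = 20 log₁₀(125.98) ≈ 42.01 dB
∠L = 0.00° − 19.12° = -19.12°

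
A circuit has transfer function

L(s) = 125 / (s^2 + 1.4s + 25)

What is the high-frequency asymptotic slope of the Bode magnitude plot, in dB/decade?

Each pole contributes −20 dB/decade at high frequency; each zero contributes +20 dB/decade.
Net: 0 zero(s) − 2 pole(s) → -40 dB/decade.

-40 dB/decade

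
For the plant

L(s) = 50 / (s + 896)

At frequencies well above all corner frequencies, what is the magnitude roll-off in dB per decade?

-20 dB/decade

Each pole contributes −20 dB/decade at high frequency; each zero contributes +20 dB/decade.
Net: 0 zero(s) − 1 pole(s) → -20 dB/decade.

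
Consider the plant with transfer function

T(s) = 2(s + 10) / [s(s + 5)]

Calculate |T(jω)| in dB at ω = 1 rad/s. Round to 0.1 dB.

11.9 dB

At s = jω = j1:
zero (s+10): 10 + j1 → |·| = √(10²+1²) = √101 ≈ 10.05, ∠ = arctan(1/10) ≈ 5.71°
pole (s+5): 5 + j1 → |·| = √(5²+1²) = √26 ≈ 5.099, ∠ = arctan(1/5) ≈ 11.31°
pole at origin: |s| = 1, ∠ = 90.00° (in denominator)
|T| = 2 · 10.05 / 5.099 ≈ 3.9419
Gain = 20 log₁₀(3.9419) ≈ 11.91 dB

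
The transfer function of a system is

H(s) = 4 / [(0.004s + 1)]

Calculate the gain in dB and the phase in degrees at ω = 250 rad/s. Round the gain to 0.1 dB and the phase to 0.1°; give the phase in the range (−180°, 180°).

At ω = 250 rad/s:
pole (1 + j250·0.004) = 1 + j1 → |·| ≈ 1.4142, ∠ ≈ 45.00°
|H| = 4 · 1 / (1.4142) ≈ 2.8285
Gain = 20 log₁₀(2.8285) ≈ 9.03 dB
∠H = (0°) − (45.00°) = -45.00°

9.0 dB, -45.0°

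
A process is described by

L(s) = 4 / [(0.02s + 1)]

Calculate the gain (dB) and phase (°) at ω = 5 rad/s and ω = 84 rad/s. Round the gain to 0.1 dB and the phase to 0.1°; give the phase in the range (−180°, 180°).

ω = 5: 12.0 dB, -5.7°; ω = 84: 6.2 dB, -59.2°

At ω = 5 rad/s:
pole (1 + j5·0.02) = 1 + j0.1 → |·| ≈ 1.005, ∠ ≈ 5.71°
|L| = 4 · 1 / (1.005) ≈ 3.9801
Gain = 20 log₁₀(3.9801) ≈ 12.00 dB
∠L = (0°) − (5.71°) = -5.71°

At ω = 84 rad/s:
pole (1 + j84·0.02) = 1 + j1.68 → |·| ≈ 1.9551, ∠ ≈ 59.24°
|L| = 4 · 1 / (1.9551) ≈ 2.0459
Gain = 20 log₁₀(2.0459) ≈ 6.22 dB
∠L = (0°) − (59.24°) = -59.24°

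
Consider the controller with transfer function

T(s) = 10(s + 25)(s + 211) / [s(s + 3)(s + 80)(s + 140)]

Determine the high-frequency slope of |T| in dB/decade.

Each pole contributes −20 dB/decade at high frequency; each zero contributes +20 dB/decade.
Net: 2 zero(s) − 4 pole(s) → -40 dB/decade.

-40 dB/decade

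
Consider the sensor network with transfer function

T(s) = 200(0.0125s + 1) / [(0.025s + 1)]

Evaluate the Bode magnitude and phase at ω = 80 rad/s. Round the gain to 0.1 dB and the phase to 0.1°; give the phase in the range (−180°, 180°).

At ω = 80 rad/s:
zero (1 + j80·0.0125) = 1 + j1 → |·| ≈ 1.4142, ∠ ≈ 45.00°
pole (1 + j80·0.025) = 1 + j2 → |·| ≈ 2.2361, ∠ ≈ 63.43°
|T| = 200 · 1.4142 / (2.2361) ≈ 126.49
Gain = 20 log₁₀(126.49) ≈ 42.04 dB
∠T = (45.00°) − (63.43°) = -18.43°

42.0 dB, -18.4°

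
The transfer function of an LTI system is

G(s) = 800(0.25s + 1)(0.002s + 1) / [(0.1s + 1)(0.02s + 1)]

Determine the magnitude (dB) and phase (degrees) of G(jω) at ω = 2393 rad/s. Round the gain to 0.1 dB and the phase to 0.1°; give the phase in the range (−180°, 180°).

At ω = 2393 rad/s:
zero (1 + j2393·0.25) = 1 + j598.25 → |·| ≈ 598.25, ∠ ≈ 89.90°
zero (1 + j2393·0.002) = 1 + j4.786 → |·| ≈ 4.8894, ∠ ≈ 78.20°
pole (1 + j2393·0.1) = 1 + j239.3 → |·| ≈ 239.3, ∠ ≈ 89.76°
pole (1 + j2393·0.02) = 1 + j47.86 → |·| ≈ 47.87, ∠ ≈ 88.80°
|G| = 800 · 598.25 · 4.8894 / (239.3 · 47.87) ≈ 204.28
Gain = 20 log₁₀(204.28) ≈ 46.20 dB
∠G = (89.90° + 78.20°) − (89.76° + 88.80°) = -10.46°

46.2 dB, -10.5°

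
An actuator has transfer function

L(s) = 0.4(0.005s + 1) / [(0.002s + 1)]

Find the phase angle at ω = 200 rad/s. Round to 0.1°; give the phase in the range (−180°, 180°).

At ω = 200 rad/s:
zero (1 + j200·0.005) = 1 + j1 → |·| ≈ 1.4142, ∠ ≈ 45.00°
pole (1 + j200·0.002) = 1 + j0.4 → |·| ≈ 1.077, ∠ ≈ 21.80°
∠L = (45.00°) − (21.80°) = 23.20°

23.2°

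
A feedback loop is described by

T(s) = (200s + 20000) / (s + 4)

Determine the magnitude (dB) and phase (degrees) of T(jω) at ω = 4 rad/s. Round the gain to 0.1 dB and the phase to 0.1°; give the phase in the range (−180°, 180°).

Substitute s = j4:
Numerator: 200(j4) + 20000 = 20000 + j800
Denominator: (j4) + 4 = 4 + j4
|N| = √(20000² + 800²) ≈ 20016, ∠N ≈ 2.29°
|D| = √(4² + 4²) ≈ 5.6569, ∠D ≈ 45.00°
|T| = 20016 / 5.6569 ≈ 3538.3
Gain = 20 log₁₀(3538.3) ≈ 70.98 dB
∠T = 2.29° − 45.00° = -42.71°

71.0 dB, -42.7°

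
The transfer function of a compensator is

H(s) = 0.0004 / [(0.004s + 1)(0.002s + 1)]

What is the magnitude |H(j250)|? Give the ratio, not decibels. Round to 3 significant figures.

At ω = 250 rad/s:
pole (1 + j250·0.004) = 1 + j1 → |·| ≈ 1.4142, ∠ ≈ 45.00°
pole (1 + j250·0.002) = 1 + j0.5 → |·| ≈ 1.118, ∠ ≈ 26.57°
|H| = 0.0004 · 1 / (1.4142 · 1.118) ≈ 0.00025299

0.000253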